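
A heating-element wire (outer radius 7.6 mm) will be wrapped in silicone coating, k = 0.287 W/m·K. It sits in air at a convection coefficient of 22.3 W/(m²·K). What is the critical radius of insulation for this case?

For a cylinder r_cr = k/h = 0.287/22.3
r_cr = 12.9 mm; since the bare radius (7.6 mm) is below r_cr, adding a thin layer of insulation will *increase* heat loss.

r_cr ≈ 12.9 mm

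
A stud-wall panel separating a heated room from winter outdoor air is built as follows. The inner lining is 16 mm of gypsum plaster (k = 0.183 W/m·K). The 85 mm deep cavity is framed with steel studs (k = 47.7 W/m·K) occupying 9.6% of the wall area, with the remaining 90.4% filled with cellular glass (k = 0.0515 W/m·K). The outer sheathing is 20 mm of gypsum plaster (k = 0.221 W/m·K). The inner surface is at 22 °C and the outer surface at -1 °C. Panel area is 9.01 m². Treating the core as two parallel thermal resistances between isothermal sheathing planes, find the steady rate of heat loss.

Q ≈ 1060 W

Sheathing layers in series; stud and cavity paths in parallel between them.
R_inner = 0.016/(0.183×9.01) = 0.009704 K/W
R_stud  = 0.085/(47.7×0.096×9.01) = 0.00206 K/W
R_cav   = 0.085/(0.0515×0.904×9.01) = 0.2026 K/W
1/R_core = 1/R_stud + 1/R_cav → R_core = 0.002039 K/W
R_outer = 0.02/(0.221×9.01) = 0.01004 K/W
R_total = 0.02179 K/W
Q = ΔT/R_total = 23/0.02179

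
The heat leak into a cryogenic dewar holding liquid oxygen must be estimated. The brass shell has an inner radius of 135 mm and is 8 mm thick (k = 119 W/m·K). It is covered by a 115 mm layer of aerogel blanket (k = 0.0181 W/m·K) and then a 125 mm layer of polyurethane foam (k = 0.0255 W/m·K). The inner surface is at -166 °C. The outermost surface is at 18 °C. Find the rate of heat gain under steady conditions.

Radial (spherical) resistances in series:
R_brass shell = (1/0.135 − 1/0.143)/(4π×119) = 2.771×10^-4 K/W
R_aerogel blanket = (1/0.143 − 1/0.258)/(4π×0.0181) = 13.7 K/W
R_polyurethane foam = (1/0.258 − 1/0.383)/(4π×0.0255) = 3.948 K/W
R_total = 17.65 K/W
Q = ΔT/R_total = 184/17.65

Q ≈ 10.4 W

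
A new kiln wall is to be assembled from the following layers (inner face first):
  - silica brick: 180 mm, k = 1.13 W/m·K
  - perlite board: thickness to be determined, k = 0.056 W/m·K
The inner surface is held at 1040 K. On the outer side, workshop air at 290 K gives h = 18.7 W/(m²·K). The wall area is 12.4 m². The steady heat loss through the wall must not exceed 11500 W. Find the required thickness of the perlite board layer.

Using the resistance-network approach (series):
R_silica brick = L/(kA) = 0.18/(1.13×12.4) = 0.01285 K/W
R_outer film = 1/(h_o·A) = 1/(18.7×12.4) = 0.004313 K/W
Sum of the known resistances R_other = 0.01716 K/W
Required total resistance R_tot = ΔT/Q_allow = 750/11500 = 0.06522 K/W
R_perlite board = R_tot − R_other = 0.04806 K/W
L = R·k·A = 0.04806×0.056×12.4

L ≈ 33.4 mm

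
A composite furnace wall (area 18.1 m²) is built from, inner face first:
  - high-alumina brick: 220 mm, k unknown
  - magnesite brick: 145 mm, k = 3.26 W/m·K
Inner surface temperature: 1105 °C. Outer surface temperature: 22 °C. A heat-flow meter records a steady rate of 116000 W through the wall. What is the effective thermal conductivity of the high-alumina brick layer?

k ≈ 1.77 W/(m·K)

Series thermal resistances:
R_magnesite brick = L/(kA) = 0.145/(3.26×18.1) = 0.002457 K/W
Sum of known resistances R_other = 0.002457 K/W
Total R = ΔT/Q = 1083/116000 = 0.009336 K/W
R_high-alumina brick = R_total − R_other = 0.006879 K/W
k = L/(R·A) = 0.22/(0.006879×18.1)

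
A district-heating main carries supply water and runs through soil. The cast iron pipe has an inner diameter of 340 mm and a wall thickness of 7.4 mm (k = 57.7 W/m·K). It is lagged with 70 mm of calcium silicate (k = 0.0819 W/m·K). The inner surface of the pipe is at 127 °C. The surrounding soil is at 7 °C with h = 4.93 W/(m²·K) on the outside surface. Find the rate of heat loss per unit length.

Treating each annulus and film as a series resistance:
R_cast iron pipe wall = ln(177.4/170)/(2π×57.7×1) = 1.175×10^-4 K/W
R_calcium silicate = ln(247.4/177.4)/(2π×0.0819×1) = 0.6463 K/W
R_outer film = 1/(h_o·2πr_oL) = 1/(4.93×2π×0.2474×1) = 0.1305 K/W
R_total = 0.7769 K/W
Q = ΔT/R_total = 120/0.7769

q′ ≈ 154 W/m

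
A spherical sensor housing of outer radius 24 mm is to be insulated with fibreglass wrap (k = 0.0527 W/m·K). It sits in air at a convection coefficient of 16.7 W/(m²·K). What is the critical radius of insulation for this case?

r_cr ≈ 6.31 mm

For a sphere r_cr = 2k/h = 2×0.0527/16.7
r_cr = 6.31 mm; since the bare radius (24 mm) is above r_cr, any added insulation will reduce heat loss.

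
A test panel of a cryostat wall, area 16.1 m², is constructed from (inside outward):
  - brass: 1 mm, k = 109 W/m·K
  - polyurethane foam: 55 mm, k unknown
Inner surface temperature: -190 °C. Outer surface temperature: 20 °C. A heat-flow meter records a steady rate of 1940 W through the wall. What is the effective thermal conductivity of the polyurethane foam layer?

k ≈ 0.0316 W/(m·K)

Model the wall as resistances in series:
R_brass = L/(kA) = 0.001/(109×16.1) = 5.698×10^-7 K/W
Sum of known resistances R_other = 5.698×10^-7 K/W
Total R = ΔT/Q = 210/1940 = 0.1082 K/W
R_polyurethane foam = R_total − R_other = 0.1082 K/W
k = L/(R·A) = 0.055/(0.1082×16.1)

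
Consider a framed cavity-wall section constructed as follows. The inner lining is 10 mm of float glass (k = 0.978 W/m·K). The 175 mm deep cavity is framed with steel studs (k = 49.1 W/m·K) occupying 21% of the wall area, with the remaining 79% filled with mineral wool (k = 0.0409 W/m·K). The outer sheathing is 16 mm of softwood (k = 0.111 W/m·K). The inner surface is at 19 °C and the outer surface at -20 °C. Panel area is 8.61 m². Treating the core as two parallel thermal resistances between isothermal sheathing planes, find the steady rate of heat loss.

Sheathing layers in series; stud and cavity paths in parallel between them.
R_inner = 0.01/(0.978×8.61) = 0.001188 K/W
R_stud  = 0.175/(49.1×0.21×8.61) = 0.001971 K/W
R_cav   = 0.175/(0.0409×0.79×8.61) = 0.629 K/W
1/R_core = 1/R_stud + 1/R_cav → R_core = 0.001965 K/W
R_outer = 0.016/(0.111×8.61) = 0.01674 K/W
R_total = 0.01989 K/W
Q = ΔT/R_total = 39/0.01989

Q ≈ 1960 W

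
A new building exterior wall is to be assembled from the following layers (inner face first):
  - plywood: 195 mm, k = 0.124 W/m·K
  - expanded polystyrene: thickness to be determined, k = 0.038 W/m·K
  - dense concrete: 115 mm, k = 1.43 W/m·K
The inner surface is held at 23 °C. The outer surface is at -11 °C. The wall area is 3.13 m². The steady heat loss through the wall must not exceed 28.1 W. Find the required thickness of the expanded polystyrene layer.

L ≈ 81.1 mm

Using the resistance-network approach (series):
R_plywood = L/(kA) = 0.195/(0.124×3.13) = 0.5024 K/W
R_dense concrete = L/(kA) = 0.115/(1.43×3.13) = 0.02569 K/W
Sum of the known resistances R_other = 0.5281 K/W
Required total resistance R_tot = ΔT/Q_allow = 34/28.1 = 1.21 K/W
R_expanded polystyrene = R_tot − R_other = 0.6818 K/W
L = R·k·A = 0.6818×0.038×3.13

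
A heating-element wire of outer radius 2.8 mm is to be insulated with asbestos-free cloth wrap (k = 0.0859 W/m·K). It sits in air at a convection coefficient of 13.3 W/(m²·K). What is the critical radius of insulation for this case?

For a cylinder r_cr = k/h = 0.0859/13.3
r_cr = 6.46 mm; since the bare radius (2.8 mm) is below r_cr, adding a thin layer of insulation will *increase* heat loss.

r_cr ≈ 6.46 mm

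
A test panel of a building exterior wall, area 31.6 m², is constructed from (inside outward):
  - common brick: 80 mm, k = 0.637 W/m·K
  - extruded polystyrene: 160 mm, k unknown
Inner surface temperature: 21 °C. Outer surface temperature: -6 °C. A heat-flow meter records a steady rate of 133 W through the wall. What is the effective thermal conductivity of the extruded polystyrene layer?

k ≈ 0.0254 W/(m·K)

Using the resistance-network approach (series):
R_common brick = L/(kA) = 0.08/(0.637×31.6) = 0.003974 K/W
Sum of known resistances R_other = 0.003974 K/W
Total R = ΔT/Q = 27/133 = 0.203 K/W
R_extruded polystyrene = R_total − R_other = 0.199 K/W
k = L/(R·A) = 0.16/(0.199×31.6)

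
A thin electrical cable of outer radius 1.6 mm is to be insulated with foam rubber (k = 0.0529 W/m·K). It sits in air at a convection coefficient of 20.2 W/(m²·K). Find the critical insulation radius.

r_cr ≈ 2.62 mm

For a cylinder r_cr = k/h = 0.0529/20.2
r_cr = 2.62 mm; since the bare radius (1.6 mm) is below r_cr, adding a thin layer of insulation will *increase* heat loss.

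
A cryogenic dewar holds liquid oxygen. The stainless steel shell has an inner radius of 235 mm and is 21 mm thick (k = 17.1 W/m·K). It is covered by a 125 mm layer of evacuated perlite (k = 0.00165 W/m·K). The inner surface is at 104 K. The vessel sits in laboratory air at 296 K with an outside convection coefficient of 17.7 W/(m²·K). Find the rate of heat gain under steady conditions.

For a spherical shell R = (1/r₁ − 1/r₂)/(4πk); film R = 1/(h·4πr²). In series:
R_stainless steel shell = (1/0.235 − 1/0.256)/(4π×17.1) = 0.001624 K/W
R_evacuated perlite = (1/0.256 − 1/0.381)/(4π×0.00165) = 61.81 K/W
R_outer film = 1/(h·4πr_o²) = 1/(17.7×4π×0.381²) = 0.03097 K/W
R_total = 61.84 K/W
Q = ΔT/R_total = 192/61.84

Q ≈ 3.1 W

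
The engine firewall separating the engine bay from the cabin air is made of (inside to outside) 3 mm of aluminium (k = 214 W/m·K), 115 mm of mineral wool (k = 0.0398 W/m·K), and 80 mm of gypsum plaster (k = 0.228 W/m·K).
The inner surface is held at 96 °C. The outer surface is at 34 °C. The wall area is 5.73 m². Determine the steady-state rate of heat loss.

Q ≈ 110 W

Model the wall as resistances in series:
R_aluminium = L/(kA) = 0.003/(214×5.73) = 2.447×10^-6 K/W
R_mineral wool = L/(kA) = 0.115/(0.0398×5.73) = 0.5043 K/W
R_gypsum plaster = L/(kA) = 0.08/(0.228×5.73) = 0.06124 K/W
R_total = 0.5655 K/W
Q = ΔT / R_total = 62 / 0.5655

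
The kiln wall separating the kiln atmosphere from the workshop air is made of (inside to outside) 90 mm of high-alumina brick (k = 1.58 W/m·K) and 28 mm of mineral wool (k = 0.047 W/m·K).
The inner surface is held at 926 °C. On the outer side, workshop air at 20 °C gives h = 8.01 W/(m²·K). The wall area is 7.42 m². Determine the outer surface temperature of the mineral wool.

T ≈ 165 °C

Series thermal resistances:
R_high-alumina brick = L/(kA) = 0.09/(1.58×7.42) = 0.007677 K/W
R_mineral wool = L/(kA) = 0.028/(0.047×7.42) = 0.08029 K/W
R_outer film = 1/(h_o·A) = 1/(8.01×7.42) = 0.01683 K/W
R_total = 0.1048 K/W;  Q = ΔT/R_total = 906/0.1048 = 8646 W
T_interface = T_inner − Q·ΣR(inner→interface) = 926 − 8650×0.08797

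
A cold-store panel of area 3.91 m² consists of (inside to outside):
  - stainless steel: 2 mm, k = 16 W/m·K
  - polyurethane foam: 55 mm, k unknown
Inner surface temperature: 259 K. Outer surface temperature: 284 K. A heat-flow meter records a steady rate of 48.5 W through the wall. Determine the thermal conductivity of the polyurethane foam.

k ≈ 0.0273 W/(m·K)

Thermal resistances in series:
R_stainless steel = L/(kA) = 0.002/(16×3.91) = 3.197×10^-5 K/W
Sum of known resistances R_other = 3.197×10^-5 K/W
Total R = ΔT/Q = 25/48.5 = 0.5155 K/W
R_polyurethane foam = R_total − R_other = 0.5154 K/W
k = L/(R·A) = 0.055/(0.5154×3.91)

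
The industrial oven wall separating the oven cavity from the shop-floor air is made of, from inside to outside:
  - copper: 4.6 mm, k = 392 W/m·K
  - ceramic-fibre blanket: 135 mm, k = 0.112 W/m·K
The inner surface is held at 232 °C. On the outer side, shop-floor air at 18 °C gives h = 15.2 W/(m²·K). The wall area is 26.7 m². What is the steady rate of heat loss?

Q ≈ 4490 W

Series thermal resistances:
R_copper = L/(kA) = 0.0046/(392×26.7) = 4.395×10^-7 K/W
R_ceramic-fibre blanket = L/(kA) = 0.135/(0.112×26.7) = 0.04514 K/W
R_outer film = 1/(h_o·A) = 1/(15.2×26.7) = 0.002464 K/W
R_total = 0.04761 K/W
Q = ΔT / R_total = 214 / 0.04761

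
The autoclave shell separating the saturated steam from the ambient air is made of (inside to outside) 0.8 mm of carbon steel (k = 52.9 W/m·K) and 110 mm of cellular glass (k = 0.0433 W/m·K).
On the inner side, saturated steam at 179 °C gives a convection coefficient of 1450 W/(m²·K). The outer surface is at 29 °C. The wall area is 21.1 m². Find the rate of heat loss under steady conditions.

Q ≈ 1250 W

Treating each layer as a thermal resistance in series:
R_inner film = 1/(h_i·A) = 1/(1450×21.1) = 3.269×10^-5 K/W
R_carbon steel = L/(kA) = 0.0008/(52.9×21.1) = 7.167×10^-7 K/W
R_cellular glass = L/(kA) = 0.11/(0.0433×21.1) = 0.1204 K/W
R_total = 0.1204 K/W
Q = ΔT / R_total = 150 / 0.1204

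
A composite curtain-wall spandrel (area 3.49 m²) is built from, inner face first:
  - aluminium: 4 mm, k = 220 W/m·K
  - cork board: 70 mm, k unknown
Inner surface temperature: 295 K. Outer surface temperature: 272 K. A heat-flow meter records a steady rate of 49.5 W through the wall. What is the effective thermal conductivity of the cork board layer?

k ≈ 0.0432 W/(m·K)

Model the wall as resistances in series:
R_aluminium = L/(kA) = 0.004/(220×3.49) = 5.21×10^-6 K/W
Sum of known resistances R_other = 5.21×10^-6 K/W
Total R = ΔT/Q = 23/49.5 = 0.4646 K/W
R_cork board = R_total − R_other = 0.4646 K/W
k = L/(R·A) = 0.07/(0.4646×3.49)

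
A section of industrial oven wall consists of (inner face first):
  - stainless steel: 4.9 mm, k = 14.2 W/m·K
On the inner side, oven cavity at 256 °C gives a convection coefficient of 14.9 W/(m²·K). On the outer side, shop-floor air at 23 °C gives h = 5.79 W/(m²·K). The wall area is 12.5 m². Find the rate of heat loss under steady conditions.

Thermal resistances in series:
R_inner film = 1/(h_i·A) = 1/(14.9×12.5) = 0.005369 K/W
R_stainless steel = L/(kA) = 0.0049/(14.2×12.5) = 2.761×10^-5 K/W
R_outer film = 1/(h_o·A) = 1/(5.79×12.5) = 0.01382 K/W
R_total = 0.01921 K/W
Q = ΔT / R_total = 233 / 0.01921

Q ≈ 12100 W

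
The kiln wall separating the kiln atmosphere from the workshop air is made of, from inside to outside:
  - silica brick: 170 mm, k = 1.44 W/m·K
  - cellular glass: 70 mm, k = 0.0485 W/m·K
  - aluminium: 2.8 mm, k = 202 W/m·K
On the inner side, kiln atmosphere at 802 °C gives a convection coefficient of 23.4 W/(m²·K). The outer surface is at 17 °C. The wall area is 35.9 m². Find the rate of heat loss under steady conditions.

Treating each layer as a thermal resistance in series:
R_inner film = 1/(h_i·A) = 1/(23.4×35.9) = 0.00119 K/W
R_silica brick = L/(kA) = 0.17/(1.44×35.9) = 0.003288 K/W
R_cellular glass = L/(kA) = 0.07/(0.0485×35.9) = 0.0402 K/W
R_aluminium = L/(kA) = 0.0028/(202×35.9) = 3.861×10^-7 K/W
R_total = 0.04468 K/W
Q = ΔT / R_total = 785 / 0.04468

Q ≈ 17600 W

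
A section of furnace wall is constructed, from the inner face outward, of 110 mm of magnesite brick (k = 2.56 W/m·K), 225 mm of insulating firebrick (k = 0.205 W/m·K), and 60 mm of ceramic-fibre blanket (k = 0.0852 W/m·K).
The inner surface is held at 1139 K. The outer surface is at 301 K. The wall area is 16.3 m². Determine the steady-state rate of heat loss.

Q ≈ 7400 W

Thermal resistances in series:
R_magnesite brick = L/(kA) = 0.11/(2.56×16.3) = 0.002636 K/W
R_insulating firebrick = L/(kA) = 0.225/(0.205×16.3) = 0.06734 K/W
R_ceramic-fibre blanket = L/(kA) = 0.06/(0.0852×16.3) = 0.0432 K/W
R_total = 0.1132 K/W
Q = ΔT / R_total = 838 / 0.1132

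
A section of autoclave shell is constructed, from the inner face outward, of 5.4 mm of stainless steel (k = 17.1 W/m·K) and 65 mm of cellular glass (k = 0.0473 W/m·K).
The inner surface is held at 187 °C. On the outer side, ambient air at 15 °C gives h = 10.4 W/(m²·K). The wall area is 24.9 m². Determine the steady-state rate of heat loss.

Q ≈ 2910 W

Model the wall as resistances in series:
R_stainless steel = L/(kA) = 0.0054/(17.1×24.9) = 1.268×10^-5 K/W
R_cellular glass = L/(kA) = 0.065/(0.0473×24.9) = 0.05519 K/W
R_outer film = 1/(h_o·A) = 1/(10.4×24.9) = 0.003862 K/W
R_total = 0.05906 K/W
Q = ΔT / R_total = 172 / 0.05906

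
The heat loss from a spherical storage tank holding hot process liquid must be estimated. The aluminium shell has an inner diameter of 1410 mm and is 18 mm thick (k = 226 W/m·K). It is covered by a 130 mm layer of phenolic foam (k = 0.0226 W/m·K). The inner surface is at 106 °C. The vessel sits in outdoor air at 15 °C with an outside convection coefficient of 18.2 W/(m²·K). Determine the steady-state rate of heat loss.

Q ≈ 122 W

Radial (spherical) resistances in series:
R_aluminium shell = (1/0.705 − 1/0.723)/(4π×226) = 1.243×10^-5 K/W
R_phenolic foam = (1/0.723 − 1/0.853)/(4π×0.0226) = 0.7422 K/W
R_outer film = 1/(h·4πr_o²) = 1/(18.2×4π×0.853²) = 0.006009 K/W
R_total = 0.7483 K/W
Q = ΔT/R_total = 91/0.7483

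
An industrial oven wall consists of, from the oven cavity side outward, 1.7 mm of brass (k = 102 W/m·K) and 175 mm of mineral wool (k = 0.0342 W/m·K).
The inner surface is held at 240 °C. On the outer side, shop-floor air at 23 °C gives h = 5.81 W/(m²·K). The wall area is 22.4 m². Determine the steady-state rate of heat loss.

Q ≈ 919 W

Treating each layer as a thermal resistance in series:
R_brass = L/(kA) = 0.0017/(102×22.4) = 7.44×10^-7 K/W
R_mineral wool = L/(kA) = 0.175/(0.0342×22.4) = 0.2284 K/W
R_outer film = 1/(h_o·A) = 1/(5.81×22.4) = 0.007684 K/W
R_total = 0.2361 K/W
Q = ΔT / R_total = 217 / 0.2361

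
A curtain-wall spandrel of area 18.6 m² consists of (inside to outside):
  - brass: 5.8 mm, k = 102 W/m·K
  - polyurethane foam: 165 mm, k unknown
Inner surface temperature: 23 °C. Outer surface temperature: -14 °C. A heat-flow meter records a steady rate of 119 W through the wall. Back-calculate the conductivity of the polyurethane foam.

Using the resistance-network approach (series):
R_brass = L/(kA) = 0.0058/(102×18.6) = 3.057×10^-6 K/W
Sum of known resistances R_other = 3.057×10^-6 K/W
Total R = ΔT/Q = 37/119 = 0.3109 K/W
R_polyurethane foam = R_total − R_other = 0.3109 K/W
k = L/(R·A) = 0.165/(0.3109×18.6)

k ≈ 0.0285 W/(m·K)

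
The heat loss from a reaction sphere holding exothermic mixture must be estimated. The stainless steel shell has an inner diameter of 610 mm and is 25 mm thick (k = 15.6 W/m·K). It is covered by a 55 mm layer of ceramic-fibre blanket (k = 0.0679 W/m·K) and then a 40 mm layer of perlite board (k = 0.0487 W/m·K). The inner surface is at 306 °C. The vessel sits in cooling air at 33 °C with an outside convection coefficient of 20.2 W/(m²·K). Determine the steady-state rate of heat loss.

Q ≈ 294 W

Each spherical layer contributes R = (1/r_i − 1/r_o)/(4πk):
R_stainless steel shell = (1/0.305 − 1/0.33)/(4π×15.6) = 0.001267 K/W
R_ceramic-fibre blanket = (1/0.33 − 1/0.385)/(4π×0.0679) = 0.5074 K/W
R_perlite board = (1/0.385 − 1/0.425)/(4π×0.0487) = 0.3995 K/W
R_outer film = 1/(h·4πr_o²) = 1/(20.2×4π×0.425²) = 0.02181 K/W
R_total = 0.9299 K/W
Q = ΔT/R_total = 273/0.9299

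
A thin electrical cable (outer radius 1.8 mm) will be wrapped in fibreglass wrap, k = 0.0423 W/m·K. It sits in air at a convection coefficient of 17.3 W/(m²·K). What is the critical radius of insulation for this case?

r_cr ≈ 2.45 mm

For a cylinder r_cr = k/h = 0.0423/17.3
r_cr = 2.45 mm; since the bare radius (1.8 mm) is below r_cr, adding a thin layer of insulation will *increase* heat loss.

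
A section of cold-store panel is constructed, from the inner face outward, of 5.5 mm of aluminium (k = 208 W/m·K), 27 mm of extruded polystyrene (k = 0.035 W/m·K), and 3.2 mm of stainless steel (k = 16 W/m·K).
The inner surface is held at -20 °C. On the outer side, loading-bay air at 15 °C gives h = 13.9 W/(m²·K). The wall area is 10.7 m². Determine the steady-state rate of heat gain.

Using the resistance-network approach (series):
R_aluminium = L/(kA) = 0.0055/(208×10.7) = 2.471×10^-6 K/W
R_extruded polystyrene = L/(kA) = 0.027/(0.035×10.7) = 0.0721 K/W
R_stainless steel = L/(kA) = 0.0032/(16×10.7) = 1.869×10^-5 K/W
R_outer film = 1/(h_o·A) = 1/(13.9×10.7) = 0.006724 K/W
R_total = 0.07884 K/W
Q = ΔT / R_total = 35 / 0.07884

Q ≈ 444 W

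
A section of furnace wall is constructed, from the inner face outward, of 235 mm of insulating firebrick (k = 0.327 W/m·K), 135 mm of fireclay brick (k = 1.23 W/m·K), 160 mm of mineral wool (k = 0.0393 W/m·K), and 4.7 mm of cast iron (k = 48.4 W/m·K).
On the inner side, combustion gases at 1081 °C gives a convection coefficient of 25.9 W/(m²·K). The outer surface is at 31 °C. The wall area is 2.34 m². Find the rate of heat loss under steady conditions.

Q ≈ 498 W

Treating each layer as a thermal resistance in series:
R_inner film = 1/(h_i·A) = 1/(25.9×2.34) = 0.0165 K/W
R_insulating firebrick = L/(kA) = 0.235/(0.327×2.34) = 0.3071 K/W
R_fireclay brick = L/(kA) = 0.135/(1.23×2.34) = 0.0469 K/W
R_mineral wool = L/(kA) = 0.16/(0.0393×2.34) = 1.74 K/W
R_cast iron = L/(kA) = 0.0047/(48.4×2.34) = 4.15×10^-5 K/W
R_total = 2.11 K/W
Q = ΔT / R_total = 1050 / 2.11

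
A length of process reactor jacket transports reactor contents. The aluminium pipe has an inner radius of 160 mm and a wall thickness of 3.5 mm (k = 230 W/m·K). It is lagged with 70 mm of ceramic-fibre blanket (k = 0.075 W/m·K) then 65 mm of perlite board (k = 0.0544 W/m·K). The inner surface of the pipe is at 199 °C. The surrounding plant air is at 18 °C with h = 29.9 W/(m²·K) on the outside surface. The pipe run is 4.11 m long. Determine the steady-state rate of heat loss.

Q ≈ 498 W

Per-layer cylindrical resistances, series-summed:
R_aluminium pipe wall = ln(163.5/160)/(2π×230×4.11) = 3.643×10^-6 K/W
R_ceramic-fibre blanket = ln(233.5/163.5)/(2π×0.075×4.11) = 0.184 K/W
R_perlite board = ln(298.5/233.5)/(2π×0.0544×4.11) = 0.1748 K/W
R_outer film = 1/(h_o·2πr_oL) = 1/(29.9×2π×0.2985×4.11) = 0.004339 K/W
R_total = 0.3632 K/W
Q = ΔT/R_total = 181/0.3632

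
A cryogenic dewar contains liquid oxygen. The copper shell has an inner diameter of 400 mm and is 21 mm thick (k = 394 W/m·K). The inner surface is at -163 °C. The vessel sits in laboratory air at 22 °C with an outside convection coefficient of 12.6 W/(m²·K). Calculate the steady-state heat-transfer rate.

Spherical conduction: R = (1/r_in − 1/r_out)/(4πk) per layer; series-sum.
R_copper shell = (1/0.2 − 1/0.221)/(4π×394) = 9.596×10^-5 K/W
R_outer film = 1/(h·4πr_o²) = 1/(12.6×4π×0.221²) = 0.1293 K/W
R_total = 0.1294 K/W
Q = ΔT/R_total = 185/0.1294

Q ≈ 1430 W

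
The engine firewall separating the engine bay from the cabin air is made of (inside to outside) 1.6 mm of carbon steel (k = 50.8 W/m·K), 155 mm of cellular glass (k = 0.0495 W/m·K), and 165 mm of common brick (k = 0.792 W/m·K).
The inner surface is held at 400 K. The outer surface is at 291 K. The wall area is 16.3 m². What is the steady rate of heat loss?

Q ≈ 532 W

Model the wall as resistances in series:
R_carbon steel = L/(kA) = 0.0016/(50.8×16.3) = 1.932×10^-6 K/W
R_cellular glass = L/(kA) = 0.155/(0.0495×16.3) = 0.1921 K/W
R_common brick = L/(kA) = 0.165/(0.792×16.3) = 0.01278 K/W
R_total = 0.2049 K/W
Q = ΔT / R_total = 109 / 0.2049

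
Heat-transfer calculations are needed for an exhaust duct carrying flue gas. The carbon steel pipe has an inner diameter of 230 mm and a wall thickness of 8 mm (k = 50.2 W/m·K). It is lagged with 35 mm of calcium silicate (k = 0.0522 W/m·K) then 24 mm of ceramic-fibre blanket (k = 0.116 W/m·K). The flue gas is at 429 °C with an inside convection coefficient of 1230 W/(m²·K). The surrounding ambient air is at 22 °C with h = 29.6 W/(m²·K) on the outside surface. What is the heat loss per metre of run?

q′ ≈ 412 W/m

Radial resistances (cylindrical: R_cond = ln(r_o/r_i)/(2πkL), R_conv = 1/(h·2πrL)):
R_inner film = 1/(h_i·2πr₁L) = 1/(1230×2π×0.115×1) = 0.001125 K/W
R_carbon steel pipe wall = ln(123/115)/(2π×50.2×1) = 2.132×10^-4 K/W
R_calcium silicate = ln(158/123)/(2π×0.0522×1) = 0.7635 K/W
R_ceramic-fibre blanket = ln(182/158)/(2π×0.116×1) = 0.194 K/W
R_outer film = 1/(h_o·2πr_oL) = 1/(29.6×2π×0.182×1) = 0.02954 K/W
R_total = 0.9884 K/W
Q = ΔT/R_total = 407/0.9884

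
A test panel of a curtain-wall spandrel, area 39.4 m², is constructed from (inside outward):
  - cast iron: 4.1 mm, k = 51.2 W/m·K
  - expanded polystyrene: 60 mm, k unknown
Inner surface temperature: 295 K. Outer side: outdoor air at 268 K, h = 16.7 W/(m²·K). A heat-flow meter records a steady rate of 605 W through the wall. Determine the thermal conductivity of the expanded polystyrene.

k ≈ 0.0353 W/(m·K)

Model the wall as resistances in series:
R_cast iron = L/(kA) = 0.0041/(51.2×39.4) = 2.032×10^-6 K/W
R_outer film = 1/(h_o·A) = 1/(16.7×39.4) = 0.00152 K/W
Sum of known resistances R_other = 0.001522 K/W
Total R = ΔT/Q = 27/605 = 0.04463 K/W
R_expanded polystyrene = R_total − R_other = 0.04311 K/W
k = L/(R·A) = 0.06/(0.04311×39.4)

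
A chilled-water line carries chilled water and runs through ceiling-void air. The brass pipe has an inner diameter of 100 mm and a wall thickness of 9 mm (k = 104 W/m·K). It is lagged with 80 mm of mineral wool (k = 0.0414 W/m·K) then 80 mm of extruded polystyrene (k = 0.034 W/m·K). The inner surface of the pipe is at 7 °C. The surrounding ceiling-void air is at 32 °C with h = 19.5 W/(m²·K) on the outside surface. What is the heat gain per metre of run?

For a radial system each layer contributes R = ln(r_out/r_in)/(2πkL); films add R = 1/(hA).
R_brass pipe wall = ln(59/50)/(2π×104×1) = 2.533×10^-4 K/W
R_mineral wool = ln(139/59)/(2π×0.0414×1) = 3.294 K/W
R_extruded polystyrene = ln(219/139)/(2π×0.034×1) = 2.128 K/W
R_outer film = 1/(h_o·2πr_oL) = 1/(19.5×2π×0.219×1) = 0.03727 K/W
R_total = 5.46 K/W
Q = ΔT/R_total = 25/5.46

q′ ≈ 4.58 W/m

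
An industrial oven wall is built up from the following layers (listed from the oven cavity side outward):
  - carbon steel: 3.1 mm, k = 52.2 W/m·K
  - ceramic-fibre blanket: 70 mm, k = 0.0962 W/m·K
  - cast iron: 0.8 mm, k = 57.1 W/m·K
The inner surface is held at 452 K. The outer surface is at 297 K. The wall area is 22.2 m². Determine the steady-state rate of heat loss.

Q ≈ 4730 W

Thermal resistances in series:
R_carbon steel = L/(kA) = 0.0031/(52.2×22.2) = 2.675×10^-6 K/W
R_ceramic-fibre blanket = L/(kA) = 0.07/(0.0962×22.2) = 0.03278 K/W
R_cast iron = L/(kA) = 0.0008/(57.1×22.2) = 6.311×10^-7 K/W
R_total = 0.03278 K/W
Q = ΔT / R_total = 155 / 0.03278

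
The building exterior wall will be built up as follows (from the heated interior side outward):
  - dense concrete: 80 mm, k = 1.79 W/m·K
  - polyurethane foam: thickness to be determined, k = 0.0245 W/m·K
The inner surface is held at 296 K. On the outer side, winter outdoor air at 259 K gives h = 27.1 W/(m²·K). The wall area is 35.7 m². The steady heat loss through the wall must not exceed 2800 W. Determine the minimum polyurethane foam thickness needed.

Treating each layer as a thermal resistance in series:
R_dense concrete = L/(kA) = 0.08/(1.79×35.7) = 0.001252 K/W
R_outer film = 1/(h_o·A) = 1/(27.1×35.7) = 0.001034 K/W
Sum of the known resistances R_other = 0.002286 K/W
Required total resistance R_tot = ΔT/Q_allow = 37/2800 = 0.01321 K/W
R_polyurethane foam = R_tot − R_other = 0.01093 K/W
L = R·k·A = 0.01093×0.0245×35.7

L ≈ 9.56 mm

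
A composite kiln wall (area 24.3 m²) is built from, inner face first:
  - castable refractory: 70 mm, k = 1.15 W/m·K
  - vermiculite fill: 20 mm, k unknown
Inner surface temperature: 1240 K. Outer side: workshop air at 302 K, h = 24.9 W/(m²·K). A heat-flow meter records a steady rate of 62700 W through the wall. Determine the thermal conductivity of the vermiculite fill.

Using the resistance-network approach (series):
R_castable refractory = L/(kA) = 0.07/(1.15×24.3) = 0.002505 K/W
R_outer film = 1/(h_o·A) = 1/(24.9×24.3) = 0.001653 K/W
Sum of known resistances R_other = 0.004158 K/W
Total R = ΔT/Q = 938/62700 = 0.01496 K/W
R_vermiculite fill = R_total − R_other = 0.0108 K/W
k = L/(R·A) = 0.02/(0.0108×24.3)

k ≈ 0.0762 W/(m·K)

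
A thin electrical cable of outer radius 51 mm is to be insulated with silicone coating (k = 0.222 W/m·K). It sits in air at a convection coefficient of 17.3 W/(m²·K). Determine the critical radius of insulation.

r_cr ≈ 12.8 mm

For a cylinder r_cr = k/h = 0.222/17.3
r_cr = 12.8 mm; since the bare radius (51 mm) is above r_cr, any added insulation will reduce heat loss.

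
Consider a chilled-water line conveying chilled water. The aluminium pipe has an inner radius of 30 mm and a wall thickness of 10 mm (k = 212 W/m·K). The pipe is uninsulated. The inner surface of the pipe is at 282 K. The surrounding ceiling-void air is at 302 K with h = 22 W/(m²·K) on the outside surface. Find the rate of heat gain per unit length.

Cylindrical conduction, so R = ln(r₂/r₁)/(2πkL) per layer, in series:
R_aluminium pipe wall = ln(40/30)/(2π×212×1) = 2.16×10^-4 K/W
R_outer film = 1/(h_o·2πr_oL) = 1/(22×2π×0.04×1) = 0.1809 K/W
R_total = 0.1811 K/W
Q = ΔT/R_total = 20/0.1811

q′ ≈ 110 W/m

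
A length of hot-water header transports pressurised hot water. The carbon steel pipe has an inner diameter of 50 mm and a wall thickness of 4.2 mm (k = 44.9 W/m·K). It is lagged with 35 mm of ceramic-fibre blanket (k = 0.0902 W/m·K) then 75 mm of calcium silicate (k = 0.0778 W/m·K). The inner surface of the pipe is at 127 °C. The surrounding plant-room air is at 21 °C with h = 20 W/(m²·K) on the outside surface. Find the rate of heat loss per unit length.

Radial resistances (cylindrical: R_cond = ln(r_o/r_i)/(2πkL), R_conv = 1/(h·2πrL)):
R_carbon steel pipe wall = ln(29.2/25)/(2π×44.9×1) = 5.505×10^-4 K/W
R_ceramic-fibre blanket = ln(64.2/29.2)/(2π×0.0902×1) = 1.39 K/W
R_calcium silicate = ln(139.2/64.2)/(2π×0.0778×1) = 1.583 K/W
R_outer film = 1/(h_o·2πr_oL) = 1/(20×2π×0.1392×1) = 0.05717 K/W
R_total = 3.031 K/W
Q = ΔT/R_total = 106/3.031

q′ ≈ 35 W/m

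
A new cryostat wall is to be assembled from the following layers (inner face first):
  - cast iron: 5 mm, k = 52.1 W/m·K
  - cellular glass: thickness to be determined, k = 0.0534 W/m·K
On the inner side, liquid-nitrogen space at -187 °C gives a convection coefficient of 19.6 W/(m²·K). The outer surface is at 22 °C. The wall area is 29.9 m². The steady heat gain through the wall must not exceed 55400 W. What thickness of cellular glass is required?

L ≈ 3.29 mm

Using the resistance-network approach (series):
R_inner film = 1/(h_i·A) = 1/(19.6×29.9) = 0.001706 K/W
R_cast iron = L/(kA) = 0.005/(52.1×29.9) = 3.21×10^-6 K/W
Sum of the known resistances R_other = 0.00171 K/W
Required total resistance R_tot = ΔT/Q_allow = 209/55400 = 0.003773 K/W
R_cellular glass = R_tot − R_other = 0.002063 K/W
L = R·k·A = 0.002063×0.0534×29.9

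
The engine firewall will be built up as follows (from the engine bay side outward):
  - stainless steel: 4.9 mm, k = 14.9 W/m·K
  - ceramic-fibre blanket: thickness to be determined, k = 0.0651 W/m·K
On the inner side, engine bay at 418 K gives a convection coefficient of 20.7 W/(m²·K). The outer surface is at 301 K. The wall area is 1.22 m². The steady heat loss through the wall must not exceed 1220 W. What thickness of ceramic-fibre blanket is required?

Model the wall as resistances in series:
R_inner film = 1/(h_i·A) = 1/(20.7×1.22) = 0.0396 K/W
R_stainless steel = L/(kA) = 0.0049/(14.9×1.22) = 2.696×10^-4 K/W
Sum of the known resistances R_other = 0.03987 K/W
Required total resistance R_tot = ΔT/Q_allow = 117/1220 = 0.0959 K/W
R_ceramic-fibre blanket = R_tot − R_other = 0.05603 K/W
L = R·k·A = 0.05603×0.0651×1.22

L ≈ 4.45 mm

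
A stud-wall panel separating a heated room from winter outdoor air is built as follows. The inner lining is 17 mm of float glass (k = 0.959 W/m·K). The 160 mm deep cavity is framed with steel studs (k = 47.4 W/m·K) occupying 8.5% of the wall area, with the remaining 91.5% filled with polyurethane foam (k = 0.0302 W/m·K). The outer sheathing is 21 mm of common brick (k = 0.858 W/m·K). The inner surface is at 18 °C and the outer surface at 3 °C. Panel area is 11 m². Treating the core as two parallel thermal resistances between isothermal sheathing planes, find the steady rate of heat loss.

Q ≈ 2020 W

Sheathing layers in series; stud and cavity paths in parallel between them.
R_inner = 0.017/(0.959×11) = 0.001612 K/W
R_stud  = 0.16/(47.4×0.085×11) = 0.00361 K/W
R_cav   = 0.16/(0.0302×0.915×11) = 0.5264 K/W
1/R_core = 1/R_stud + 1/R_cav → R_core = 0.003586 K/W
R_outer = 0.021/(0.858×11) = 0.002225 K/W
R_total = 0.007422 K/W
Q = ΔT/R_total = 15/0.007422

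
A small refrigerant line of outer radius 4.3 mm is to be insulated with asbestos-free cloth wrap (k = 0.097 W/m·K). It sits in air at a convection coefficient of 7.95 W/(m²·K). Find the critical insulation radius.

For a cylinder r_cr = k/h = 0.097/7.95
r_cr = 12.2 mm; since the bare radius (4.3 mm) is below r_cr, adding a thin layer of insulation will *increase* heat loss.

r_cr ≈ 12.2 mm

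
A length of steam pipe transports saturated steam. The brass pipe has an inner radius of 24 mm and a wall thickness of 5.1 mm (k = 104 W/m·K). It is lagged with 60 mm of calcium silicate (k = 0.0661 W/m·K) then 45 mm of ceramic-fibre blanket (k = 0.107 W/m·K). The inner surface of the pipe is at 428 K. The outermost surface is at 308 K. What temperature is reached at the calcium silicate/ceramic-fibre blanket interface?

Treating each annulus and film as a series resistance:
R_brass pipe wall = ln(29.1/24)/(2π×104×1) = 2.949×10^-4 K/W
R_calcium silicate = ln(89.1/29.1)/(2π×0.0661×1) = 2.694 K/W
R_ceramic-fibre blanket = ln(134.1/89.1)/(2π×0.107×1) = 0.6081 K/W
R_total = 3.303 K/W
Q = ΔT/R_total = 120/3.303
Q = 36.3 W/m
T_interface = T_inner − Q·ΣR(inner→interface) = 428 − 36.3×2.695

T ≈ 330 K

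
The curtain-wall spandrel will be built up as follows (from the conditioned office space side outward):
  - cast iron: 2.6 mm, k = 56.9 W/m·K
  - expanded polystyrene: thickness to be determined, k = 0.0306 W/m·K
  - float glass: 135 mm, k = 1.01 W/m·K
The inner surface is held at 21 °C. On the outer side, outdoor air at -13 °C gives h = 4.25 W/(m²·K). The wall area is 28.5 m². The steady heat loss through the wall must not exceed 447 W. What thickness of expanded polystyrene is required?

Treating each layer as a thermal resistance in series:
R_cast iron = L/(kA) = 0.0026/(56.9×28.5) = 1.603×10^-6 K/W
R_float glass = L/(kA) = 0.135/(1.01×28.5) = 0.00469 K/W
R_outer film = 1/(h_o·A) = 1/(4.25×28.5) = 0.008256 K/W
Sum of the known resistances R_other = 0.01295 K/W
Required total resistance R_tot = ΔT/Q_allow = 34/447 = 0.07606 K/W
R_expanded polystyrene = R_tot − R_other = 0.06312 K/W
L = R·k·A = 0.06312×0.0306×28.5

L ≈ 55 mm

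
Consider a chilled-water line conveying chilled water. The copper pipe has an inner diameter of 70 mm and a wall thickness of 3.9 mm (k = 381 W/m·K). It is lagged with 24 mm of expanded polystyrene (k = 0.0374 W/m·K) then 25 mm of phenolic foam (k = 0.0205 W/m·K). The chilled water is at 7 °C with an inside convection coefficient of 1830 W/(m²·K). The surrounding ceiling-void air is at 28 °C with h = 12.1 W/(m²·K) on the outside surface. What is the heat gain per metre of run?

q′ ≈ 4.38 W/m

For a radial system each layer contributes R = ln(r_out/r_in)/(2πkL); films add R = 1/(hA).
R_inner film = 1/(h_i·2πr₁L) = 1/(1830×2π×0.035×1) = 0.002485 K/W
R_copper pipe wall = ln(38.9/35)/(2π×381×1) = 4.413×10^-5 K/W
R_expanded polystyrene = ln(62.9/38.9)/(2π×0.0374×1) = 2.045 K/W
R_phenolic foam = ln(87.9/62.9)/(2π×0.0205×1) = 2.598 K/W
R_outer film = 1/(h_o·2πr_oL) = 1/(12.1×2π×0.0879×1) = 0.1496 K/W
R_total = 4.795 K/W
Q = ΔT/R_total = 21/4.795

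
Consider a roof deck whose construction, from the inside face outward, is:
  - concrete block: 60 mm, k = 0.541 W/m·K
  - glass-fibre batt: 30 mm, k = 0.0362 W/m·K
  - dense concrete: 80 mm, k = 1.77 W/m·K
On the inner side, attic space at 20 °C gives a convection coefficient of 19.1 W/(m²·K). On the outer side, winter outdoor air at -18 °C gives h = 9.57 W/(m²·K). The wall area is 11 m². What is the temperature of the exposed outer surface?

Series thermal resistances:
R_inner film = 1/(h_i·A) = 1/(19.1×11) = 0.00476 K/W
R_concrete block = L/(kA) = 0.06/(0.541×11) = 0.01008 K/W
R_glass-fibre batt = L/(kA) = 0.03/(0.0362×11) = 0.07534 K/W
R_dense concrete = L/(kA) = 0.08/(1.77×11) = 0.004109 K/W
R_outer film = 1/(h_o·A) = 1/(9.57×11) = 0.009499 K/W
R_total = 0.1038 K/W;  Q = ΔT/R_total = 38/0.1038 = 366.1 W
T_interface = T_inner − Q·ΣR(inner→interface) = 20 − 366×0.09429

T ≈ -14.5 °C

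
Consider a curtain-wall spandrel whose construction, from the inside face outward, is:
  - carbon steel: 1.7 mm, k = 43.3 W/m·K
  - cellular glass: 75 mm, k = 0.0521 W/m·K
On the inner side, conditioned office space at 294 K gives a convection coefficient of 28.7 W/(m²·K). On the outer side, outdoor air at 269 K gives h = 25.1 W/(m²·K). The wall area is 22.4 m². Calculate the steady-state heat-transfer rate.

Q ≈ 370 W

Using the resistance-network approach (series):
R_inner film = 1/(h_i·A) = 1/(28.7×22.4) = 0.001556 K/W
R_carbon steel = L/(kA) = 0.0017/(43.3×22.4) = 1.753×10^-6 K/W
R_cellular glass = L/(kA) = 0.075/(0.0521×22.4) = 0.06427 K/W
R_outer film = 1/(h_o·A) = 1/(25.1×22.4) = 0.001779 K/W
R_total = 0.0676 K/W
Q = ΔT / R_total = 25 / 0.0676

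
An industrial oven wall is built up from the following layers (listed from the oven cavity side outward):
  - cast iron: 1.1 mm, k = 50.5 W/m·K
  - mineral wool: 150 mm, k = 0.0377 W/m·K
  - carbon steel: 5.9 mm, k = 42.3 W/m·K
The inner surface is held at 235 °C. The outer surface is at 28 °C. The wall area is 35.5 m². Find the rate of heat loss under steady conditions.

Q ≈ 1850 W

Treating each layer as a thermal resistance in series:
R_cast iron = L/(kA) = 0.0011/(50.5×35.5) = 6.136×10^-7 K/W
R_mineral wool = L/(kA) = 0.15/(0.0377×35.5) = 0.1121 K/W
R_carbon steel = L/(kA) = 0.0059/(42.3×35.5) = 3.929×10^-6 K/W
R_total = 0.1121 K/W
Q = ΔT / R_total = 207 / 0.1121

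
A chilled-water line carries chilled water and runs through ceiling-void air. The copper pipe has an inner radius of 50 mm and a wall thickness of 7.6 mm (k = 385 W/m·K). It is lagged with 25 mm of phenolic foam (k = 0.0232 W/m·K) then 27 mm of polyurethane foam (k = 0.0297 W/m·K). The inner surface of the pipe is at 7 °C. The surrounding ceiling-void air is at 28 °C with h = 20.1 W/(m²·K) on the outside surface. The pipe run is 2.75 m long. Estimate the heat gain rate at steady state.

Treating each annulus and film as a series resistance:
R_copper pipe wall = ln(57.6/50)/(2π×385×2.75) = 2.127×10^-5 K/W
R_phenolic foam = ln(82.6/57.6)/(2π×0.0232×2.75) = 0.8993 K/W
R_polyurethane foam = ln(109.6/82.6)/(2π×0.0297×2.75) = 0.5511 K/W
R_outer film = 1/(h_o·2πr_oL) = 1/(20.1×2π×0.1096×2.75) = 0.02627 K/W
R_total = 1.477 K/W
Q = ΔT/R_total = 21/1.477

Q ≈ 14.2 W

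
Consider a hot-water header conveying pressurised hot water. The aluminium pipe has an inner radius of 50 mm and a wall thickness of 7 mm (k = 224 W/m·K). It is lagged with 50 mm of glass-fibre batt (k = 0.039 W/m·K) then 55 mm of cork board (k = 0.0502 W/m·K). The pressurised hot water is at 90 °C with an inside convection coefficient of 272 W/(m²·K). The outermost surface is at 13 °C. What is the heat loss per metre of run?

Treating each annulus and film as a series resistance:
R_inner film = 1/(h_i·2πr₁L) = 1/(272×2π×0.05×1) = 0.0117 K/W
R_aluminium pipe wall = ln(57/50)/(2π×224×1) = 9.31×10^-5 K/W
R_glass-fibre batt = ln(107/57)/(2π×0.039×1) = 2.57 K/W
R_cork board = ln(162/107)/(2π×0.0502×1) = 1.315 K/W
R_total = 3.897 K/W
Q = ΔT/R_total = 77/3.897

q′ ≈ 19.8 W/m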